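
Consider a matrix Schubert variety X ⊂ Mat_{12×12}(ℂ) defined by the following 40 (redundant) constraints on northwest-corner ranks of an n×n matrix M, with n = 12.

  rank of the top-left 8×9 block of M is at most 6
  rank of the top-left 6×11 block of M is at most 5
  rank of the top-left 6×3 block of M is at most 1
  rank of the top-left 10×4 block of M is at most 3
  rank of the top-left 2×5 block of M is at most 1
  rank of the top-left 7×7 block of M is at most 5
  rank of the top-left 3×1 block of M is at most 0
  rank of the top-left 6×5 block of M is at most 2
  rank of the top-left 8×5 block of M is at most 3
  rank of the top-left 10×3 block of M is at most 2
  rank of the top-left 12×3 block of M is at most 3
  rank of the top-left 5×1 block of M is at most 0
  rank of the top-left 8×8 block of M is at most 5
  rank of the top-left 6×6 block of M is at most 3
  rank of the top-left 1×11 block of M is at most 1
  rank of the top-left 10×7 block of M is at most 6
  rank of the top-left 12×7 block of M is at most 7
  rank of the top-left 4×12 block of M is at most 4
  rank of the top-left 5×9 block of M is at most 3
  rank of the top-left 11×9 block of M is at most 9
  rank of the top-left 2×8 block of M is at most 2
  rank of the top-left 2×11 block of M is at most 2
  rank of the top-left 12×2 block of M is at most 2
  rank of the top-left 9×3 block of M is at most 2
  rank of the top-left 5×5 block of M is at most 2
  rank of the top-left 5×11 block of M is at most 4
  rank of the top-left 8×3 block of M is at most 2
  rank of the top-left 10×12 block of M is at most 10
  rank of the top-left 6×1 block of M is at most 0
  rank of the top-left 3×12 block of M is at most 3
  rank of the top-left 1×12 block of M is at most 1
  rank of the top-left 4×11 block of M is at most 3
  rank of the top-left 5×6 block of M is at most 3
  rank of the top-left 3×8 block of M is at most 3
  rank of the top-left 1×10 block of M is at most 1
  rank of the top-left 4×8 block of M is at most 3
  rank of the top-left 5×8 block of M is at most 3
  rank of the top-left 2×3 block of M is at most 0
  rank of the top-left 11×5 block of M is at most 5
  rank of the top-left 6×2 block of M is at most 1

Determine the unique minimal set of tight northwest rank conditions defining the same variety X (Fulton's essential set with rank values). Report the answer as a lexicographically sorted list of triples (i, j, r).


Reconstructing r_w from the 40 given conditions:

  row 1: 0  0  0  1  1  1  1  1  1  1  1  1
  row 2: 0  0  0  1  1  2  2  2  2  2  2  2
  row 3: 0  1  1  2  2  3  3  3  3  3  3  3
  row 4: 0  1  1  2  2  3  3  3  3  3  3  4
  row 5: 0  1  1  2  2  3  3  3  3  4  4  5
  row 6: 0  1  1  2  2  3  4  4  4  5  5  6
  row 7: 1  2  2  3  3  4  5  5  5  6  6  7
  row 8: 1  2  2  3  3  4  5  5  6  7  7  8
  row 9: 1  2  2  3  4  5  6  6  7  8  8  9
  row 10: 1  2  2  3  4  5  6  7  8  9  9  10
  row 11: 1  2  3  4  5  6  7  8  9  10  10  11
  row 12: 1  2  3  4  5  6  7  8  9  10  11  12

so w = (4, 6, 2, 12, 10, 7, 1, 9, 5, 8, 3, 11).

10 SE-corners of the 30-cell Rothe diagram give Ess(w):

[(2, 3, 0), (2, 5, 1), (4, 11, 3), (5, 9, 3), (6, 1, 0), (6, 3, 1), (6, 5, 2), (8, 5, 3), (8, 8, 5), (10, 3, 2)]


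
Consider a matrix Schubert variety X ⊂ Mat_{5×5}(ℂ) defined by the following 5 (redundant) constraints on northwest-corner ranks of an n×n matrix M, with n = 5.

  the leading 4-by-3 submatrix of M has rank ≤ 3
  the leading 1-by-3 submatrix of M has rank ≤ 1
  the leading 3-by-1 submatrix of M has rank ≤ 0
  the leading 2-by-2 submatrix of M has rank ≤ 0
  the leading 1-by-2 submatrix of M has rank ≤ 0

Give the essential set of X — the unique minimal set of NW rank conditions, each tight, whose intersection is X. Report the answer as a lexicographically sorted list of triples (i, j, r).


Recovering R(i,j) via the rank-extension bound from the 5 conditions:

  i=1: 0 0 1 1 1
  i=2: 0 0 1 2 2
  i=3: 0 1 2 3 3
  i=4: 1 2 3 4 4
  i=5: 1 2 3 4 5

the unique w with this rank table is (3, 4, 2, 1, 5).

Fulton essential set (2 of the 5 Rothe cells):

[(2, 2, 0), (3, 1, 0)]


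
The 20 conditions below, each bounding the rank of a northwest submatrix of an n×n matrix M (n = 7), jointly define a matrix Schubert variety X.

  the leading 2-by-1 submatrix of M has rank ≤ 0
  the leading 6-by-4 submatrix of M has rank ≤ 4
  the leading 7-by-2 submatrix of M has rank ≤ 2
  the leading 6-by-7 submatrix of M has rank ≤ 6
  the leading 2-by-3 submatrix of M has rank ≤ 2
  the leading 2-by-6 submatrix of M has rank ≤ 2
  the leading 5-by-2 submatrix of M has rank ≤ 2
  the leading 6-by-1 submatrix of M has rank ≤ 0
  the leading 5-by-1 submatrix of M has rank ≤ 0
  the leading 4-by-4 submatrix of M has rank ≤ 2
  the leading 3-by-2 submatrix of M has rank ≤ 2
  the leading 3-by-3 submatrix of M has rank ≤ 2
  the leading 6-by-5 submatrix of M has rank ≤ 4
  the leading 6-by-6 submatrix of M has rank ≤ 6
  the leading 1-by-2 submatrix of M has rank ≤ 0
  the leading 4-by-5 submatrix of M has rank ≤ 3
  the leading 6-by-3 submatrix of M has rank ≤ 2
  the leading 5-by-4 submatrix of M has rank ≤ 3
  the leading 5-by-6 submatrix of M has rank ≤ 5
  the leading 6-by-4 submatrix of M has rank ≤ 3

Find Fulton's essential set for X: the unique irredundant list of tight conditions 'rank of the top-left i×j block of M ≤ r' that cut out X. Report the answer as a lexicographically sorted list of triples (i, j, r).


The tightest implied rank at each (i,j), from the 20 conditions:

  R[1]: 0, 0, 1, 1, 1, 1, 1
  R[2]: 0, 1, 2, 2, 2, 2, 2
  R[3]: 0, 1, 2, 2, 3, 3, 3
  R[4]: 0, 1, 2, 2, 3, 4, 4
  R[5]: 0, 1, 2, 3, 4, 5, 5
  R[6]: 0, 1, 2, 3, 4, 5, 6
  R[7]: 1, 2, 3, 4, 5, 6, 7

giving w = (3, 2, 5, 6, 4, 7, 1) via Δ²R.

|D(w)|=9, |Ess(w)|=3:

[(1, 2, 0), (4, 4, 2), (6, 1, 0)]


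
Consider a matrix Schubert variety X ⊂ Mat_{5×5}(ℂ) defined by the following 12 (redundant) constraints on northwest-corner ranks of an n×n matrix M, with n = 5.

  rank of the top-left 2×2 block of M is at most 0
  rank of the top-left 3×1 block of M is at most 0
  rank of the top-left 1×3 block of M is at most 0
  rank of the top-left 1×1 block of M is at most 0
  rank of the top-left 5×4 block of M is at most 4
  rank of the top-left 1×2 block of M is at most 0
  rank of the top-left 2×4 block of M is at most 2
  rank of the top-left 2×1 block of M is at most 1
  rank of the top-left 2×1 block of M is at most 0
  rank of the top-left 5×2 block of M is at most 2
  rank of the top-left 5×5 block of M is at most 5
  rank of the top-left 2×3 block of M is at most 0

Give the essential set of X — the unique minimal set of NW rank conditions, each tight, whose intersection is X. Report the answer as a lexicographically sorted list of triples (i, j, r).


Rank table r_w(5×5) implied by the 12 constraints:

  R[1]: 0 | 0 | 0 | 1 | 1
  R[2]: 0 | 0 | 0 | 1 | 2
  R[3]: 0 | 1 | 1 | 2 | 3
  R[4]: 1 | 2 | 2 | 3 | 4
  R[5]: 1 | 2 | 3 | 4 | 5

hence w(1..5) = (4, 5, 2, 1, 3).

D(w) has 7 cells with 2 SE-corners; essential set:

[(2, 3, 0), (3, 1, 0)]


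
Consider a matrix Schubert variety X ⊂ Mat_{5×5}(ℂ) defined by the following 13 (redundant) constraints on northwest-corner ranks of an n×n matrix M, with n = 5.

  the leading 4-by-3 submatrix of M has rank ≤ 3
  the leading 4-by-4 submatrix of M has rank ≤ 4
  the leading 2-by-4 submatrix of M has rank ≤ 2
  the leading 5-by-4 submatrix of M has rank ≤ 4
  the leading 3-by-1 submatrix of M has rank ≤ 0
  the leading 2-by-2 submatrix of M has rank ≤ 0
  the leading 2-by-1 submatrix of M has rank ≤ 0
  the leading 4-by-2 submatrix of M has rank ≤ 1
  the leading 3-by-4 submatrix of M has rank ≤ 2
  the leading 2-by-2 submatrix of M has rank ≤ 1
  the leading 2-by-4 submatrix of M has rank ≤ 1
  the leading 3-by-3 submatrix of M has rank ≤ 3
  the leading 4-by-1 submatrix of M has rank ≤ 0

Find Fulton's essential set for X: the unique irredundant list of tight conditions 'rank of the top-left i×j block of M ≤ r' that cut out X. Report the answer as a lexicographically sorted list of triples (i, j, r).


Rank table r_w(5×5) implied by the 13 constraints:

  i=1: 0  0  1  1  1
  i=2: 0  0  1  1  2
  i=3: 0  1  2  2  3
  i=4: 0  1  2  3  4
  i=5: 1  2  3  4  5

reading off 1-entries of Δ²R: w = (3, 5, 2, 4, 1).

3 SE-corners of the 7-cell Rothe diagram give Ess(w):

[(2, 2, 0), (2, 4, 1), (4, 1, 0)]


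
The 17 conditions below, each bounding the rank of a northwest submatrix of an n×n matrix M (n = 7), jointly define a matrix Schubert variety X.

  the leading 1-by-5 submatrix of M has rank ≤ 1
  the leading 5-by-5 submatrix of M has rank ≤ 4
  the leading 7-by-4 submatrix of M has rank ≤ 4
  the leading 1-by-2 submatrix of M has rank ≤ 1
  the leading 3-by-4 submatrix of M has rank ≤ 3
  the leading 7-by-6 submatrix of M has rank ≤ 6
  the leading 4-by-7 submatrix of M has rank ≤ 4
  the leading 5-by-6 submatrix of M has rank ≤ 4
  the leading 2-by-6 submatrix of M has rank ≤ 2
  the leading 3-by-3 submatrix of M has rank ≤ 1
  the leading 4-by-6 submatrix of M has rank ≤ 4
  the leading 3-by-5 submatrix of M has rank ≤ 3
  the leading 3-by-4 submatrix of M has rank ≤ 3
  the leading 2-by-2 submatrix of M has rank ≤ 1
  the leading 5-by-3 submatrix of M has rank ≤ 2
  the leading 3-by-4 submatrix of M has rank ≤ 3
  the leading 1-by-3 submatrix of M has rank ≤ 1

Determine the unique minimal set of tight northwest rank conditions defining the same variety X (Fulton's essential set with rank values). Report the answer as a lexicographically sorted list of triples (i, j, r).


Rank table r_w(7×7) implied by the 17 constraints:

  row 1: 1, 1, 1, 1, 1, 1, 1
  row 2: 1, 1, 1, 2, 2, 2, 2
  row 3: 1, 1, 1, 2, 3, 3, 3
  row 4: 1, 2, 2, 3, 4, 4, 4
  row 5: 1, 2, 2, 3, 4, 4, 5
  row 6: 1, 2, 3, 4, 5, 5, 6
  row 7: 1, 2, 3, 4, 5, 6, 7

the unique w with this rank table is (1, 4, 5, 2, 7, 3, 6).

ℓ(w)=6; the 3 essential cells (i,j,r):

[(3, 3, 1), (5, 3, 2), (5, 6, 4)]


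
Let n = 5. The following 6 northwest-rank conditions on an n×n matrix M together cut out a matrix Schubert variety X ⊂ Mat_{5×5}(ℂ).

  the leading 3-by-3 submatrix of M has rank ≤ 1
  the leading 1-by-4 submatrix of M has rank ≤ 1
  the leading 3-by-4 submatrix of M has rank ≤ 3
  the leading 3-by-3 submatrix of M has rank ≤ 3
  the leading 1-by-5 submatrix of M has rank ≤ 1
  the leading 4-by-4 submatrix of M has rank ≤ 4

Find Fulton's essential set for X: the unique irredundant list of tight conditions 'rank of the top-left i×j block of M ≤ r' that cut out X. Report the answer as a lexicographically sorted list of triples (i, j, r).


Rank table r_w(5×5) implied by the 6 constraints:

  row 1: 1 | 1 | 1 | 1 | 1
  row 2: 1 | 1 | 1 | 2 | 2
  row 3: 1 | 1 | 1 | 2 | 3
  row 4: 1 | 2 | 2 | 3 | 4
  row 5: 1 | 2 | 3 | 4 | 5

giving w = (1, 4, 5, 2, 3) via Δ²R.

D(w) has 4 cells with 1 SE-corner; essential set:

[(3, 3, 1)]


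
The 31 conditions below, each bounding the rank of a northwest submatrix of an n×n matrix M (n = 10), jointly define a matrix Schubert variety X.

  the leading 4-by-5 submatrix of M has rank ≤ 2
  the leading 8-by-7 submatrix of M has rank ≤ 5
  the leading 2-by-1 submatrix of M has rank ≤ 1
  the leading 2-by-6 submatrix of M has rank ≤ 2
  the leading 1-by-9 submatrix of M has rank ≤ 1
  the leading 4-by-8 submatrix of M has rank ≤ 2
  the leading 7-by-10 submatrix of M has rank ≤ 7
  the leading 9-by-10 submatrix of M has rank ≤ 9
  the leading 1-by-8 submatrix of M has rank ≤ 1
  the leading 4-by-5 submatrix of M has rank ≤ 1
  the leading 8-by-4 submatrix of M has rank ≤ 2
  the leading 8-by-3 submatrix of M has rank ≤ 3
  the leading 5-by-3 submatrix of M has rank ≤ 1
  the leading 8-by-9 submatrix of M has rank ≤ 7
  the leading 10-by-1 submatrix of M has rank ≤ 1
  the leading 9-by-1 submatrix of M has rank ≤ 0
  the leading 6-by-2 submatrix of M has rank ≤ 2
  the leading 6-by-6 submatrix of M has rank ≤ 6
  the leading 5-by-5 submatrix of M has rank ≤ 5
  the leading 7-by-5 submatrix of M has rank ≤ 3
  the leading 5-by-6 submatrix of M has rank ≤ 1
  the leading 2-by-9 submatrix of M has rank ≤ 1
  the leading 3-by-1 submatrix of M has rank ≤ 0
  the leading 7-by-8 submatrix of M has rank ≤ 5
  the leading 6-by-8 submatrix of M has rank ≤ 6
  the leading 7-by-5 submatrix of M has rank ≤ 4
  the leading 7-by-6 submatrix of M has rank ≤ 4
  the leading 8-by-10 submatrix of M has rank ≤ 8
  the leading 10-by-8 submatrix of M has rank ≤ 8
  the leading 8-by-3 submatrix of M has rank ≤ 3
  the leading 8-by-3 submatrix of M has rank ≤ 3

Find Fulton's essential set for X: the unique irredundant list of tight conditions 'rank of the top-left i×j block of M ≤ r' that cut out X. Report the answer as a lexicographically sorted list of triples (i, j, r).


Reconstructing r_w from the 31 given conditions:

  R[1]: 0  1  1  1  1  1  1  1  1  1
  R[2]: 0  1  1  1  1  1  1  1  1  2
  R[3]: 0  1  1  1  1  1  2  2  2  3
  R[4]: 0  1  1  1  1  1  2  2  3  4
  R[5]: 0  1  1  1  1  1  2  3  4  5
  R[6]: 0  1  2  2  2  2  3  4  5  6
  R[7]: 0  1  2  2  3  3  4  5  6  7
  R[8]: 0  1  2  2  3  4  5  6  7  8
  R[9]: 0  1  2  3  4  5  6  7  8  9
  R[10]: 1  2  3  4  5  6  7  8  9  10

hence w(1..10) = (2, 10, 7, 9, 8, 3, 5, 6, 4, 1).

D(w) has 31 cells with 5 SE-corners; essential set:

[(2, 9, 1), (4, 8, 2), (5, 6, 1), (8, 4, 2), (9, 1, 0)]


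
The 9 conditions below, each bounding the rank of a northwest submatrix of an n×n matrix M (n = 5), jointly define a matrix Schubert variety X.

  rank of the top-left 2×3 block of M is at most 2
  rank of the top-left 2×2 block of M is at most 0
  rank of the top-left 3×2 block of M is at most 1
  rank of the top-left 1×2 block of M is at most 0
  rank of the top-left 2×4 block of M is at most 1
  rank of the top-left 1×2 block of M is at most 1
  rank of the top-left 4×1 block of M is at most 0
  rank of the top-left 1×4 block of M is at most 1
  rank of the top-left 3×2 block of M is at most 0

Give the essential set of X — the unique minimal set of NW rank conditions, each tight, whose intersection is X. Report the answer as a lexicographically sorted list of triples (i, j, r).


Propagating the 9 rank bounds to every northwest block:

  R[1]: 0 | 0 | 1 | 1 | 1
  R[2]: 0 | 0 | 1 | 1 | 2
  R[3]: 0 | 0 | 1 | 2 | 3
  R[4]: 0 | 1 | 2 | 3 | 4
  R[5]: 1 | 2 | 3 | 4 | 5

giving w = (3, 5, 4, 2, 1) via Δ²R.

|D(w)|=8, |Ess(w)|=3:

[(2, 4, 1), (3, 2, 0), (4, 1, 0)]


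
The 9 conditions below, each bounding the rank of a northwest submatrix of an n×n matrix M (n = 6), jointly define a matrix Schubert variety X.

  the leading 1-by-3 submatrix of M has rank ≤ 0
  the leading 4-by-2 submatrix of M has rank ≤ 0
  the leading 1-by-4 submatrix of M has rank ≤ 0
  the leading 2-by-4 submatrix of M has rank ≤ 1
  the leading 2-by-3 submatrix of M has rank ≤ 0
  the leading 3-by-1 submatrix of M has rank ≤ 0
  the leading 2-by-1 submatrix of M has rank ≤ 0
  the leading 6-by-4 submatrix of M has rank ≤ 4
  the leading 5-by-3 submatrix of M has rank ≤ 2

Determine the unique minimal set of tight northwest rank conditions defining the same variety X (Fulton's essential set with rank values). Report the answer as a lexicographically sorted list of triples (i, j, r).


Recovering R(i,j) via the rank-extension bound from the 9 conditions:

  i=1: 0 0 0 0 1 1
  i=2: 0 0 0 1 2 2
  i=3: 0 0 1 2 3 3
  i=4: 0 0 1 2 3 4
  i=5: 1 1 2 3 4 5
  i=6: 1 2 3 4 5 6

hence w(1..6) = (5, 4, 3, 6, 1, 2).

3 SE-corners of the 11-cell Rothe diagram give Ess(w):

[(1, 4, 0), (2, 3, 0), (4, 2, 0)]


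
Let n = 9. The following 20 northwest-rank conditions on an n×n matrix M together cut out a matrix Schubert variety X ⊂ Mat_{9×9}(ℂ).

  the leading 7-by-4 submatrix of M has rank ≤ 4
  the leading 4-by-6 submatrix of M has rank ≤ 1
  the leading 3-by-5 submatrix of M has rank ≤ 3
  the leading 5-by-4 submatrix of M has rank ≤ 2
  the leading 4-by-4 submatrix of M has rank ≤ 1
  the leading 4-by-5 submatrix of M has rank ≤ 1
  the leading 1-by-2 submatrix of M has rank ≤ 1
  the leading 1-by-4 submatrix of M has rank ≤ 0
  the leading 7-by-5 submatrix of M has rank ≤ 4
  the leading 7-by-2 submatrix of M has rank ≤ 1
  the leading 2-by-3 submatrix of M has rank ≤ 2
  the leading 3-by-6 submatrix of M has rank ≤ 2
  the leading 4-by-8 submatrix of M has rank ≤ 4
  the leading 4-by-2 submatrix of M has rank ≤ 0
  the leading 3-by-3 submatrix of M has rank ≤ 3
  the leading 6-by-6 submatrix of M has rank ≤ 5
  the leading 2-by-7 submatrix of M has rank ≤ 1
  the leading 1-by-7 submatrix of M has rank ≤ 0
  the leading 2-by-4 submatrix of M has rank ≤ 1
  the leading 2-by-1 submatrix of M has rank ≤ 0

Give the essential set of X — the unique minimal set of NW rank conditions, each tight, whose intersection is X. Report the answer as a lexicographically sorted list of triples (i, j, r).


The tightest implied rank at each (i,j), from the 20 conditions:

  i=1: 0 | 0 | 0 | 0 | 0 | 0 | 0 | 1 | 1
  i=2: 0 | 0 | 1 | 1 | 1 | 1 | 1 | 2 | 2
  i=3: 0 | 0 | 1 | 1 | 1 | 1 | 2 | 3 | 3
  i=4: 0 | 0 | 1 | 1 | 1 | 1 | 2 | 3 | 4
  i=5: 1 | 1 | 2 | 2 | 2 | 2 | 3 | 4 | 5
  i=6: 1 | 1 | 2 | 3 | 3 | 3 | 4 | 5 | 6
  i=7: 1 | 1 | 2 | 3 | 4 | 4 | 5 | 6 | 7
  i=8: 1 | 2 | 3 | 4 | 5 | 5 | 6 | 7 | 8
  i=9: 1 | 2 | 3 | 4 | 5 | 6 | 7 | 8 | 9

hence w(1..9) = (8, 3, 7, 9, 1, 4, 5, 2, 6).

4 SE-corners of the 21-cell Rothe diagram give Ess(w):

[(1, 7, 0), (4, 2, 0), (4, 6, 1), (7, 2, 1)]


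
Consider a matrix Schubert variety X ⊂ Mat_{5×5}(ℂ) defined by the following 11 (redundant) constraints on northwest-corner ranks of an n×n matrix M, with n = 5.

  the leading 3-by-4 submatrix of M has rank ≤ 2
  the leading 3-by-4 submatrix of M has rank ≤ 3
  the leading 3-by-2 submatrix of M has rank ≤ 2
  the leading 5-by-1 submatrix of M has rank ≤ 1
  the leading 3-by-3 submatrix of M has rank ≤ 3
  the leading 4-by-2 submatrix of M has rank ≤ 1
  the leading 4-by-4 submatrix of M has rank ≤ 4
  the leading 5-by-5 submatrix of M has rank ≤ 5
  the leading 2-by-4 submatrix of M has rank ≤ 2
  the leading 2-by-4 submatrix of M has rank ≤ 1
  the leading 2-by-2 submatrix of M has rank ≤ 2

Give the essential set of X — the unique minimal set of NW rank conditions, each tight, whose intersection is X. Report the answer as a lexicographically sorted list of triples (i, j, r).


Propagating the 11 rank bounds to every northwest block:

  i=1: 1, 1, 1, 1, 1
  i=2: 1, 1, 1, 1, 2
  i=3: 1, 1, 2, 2, 3
  i=4: 1, 1, 2, 3, 4
  i=5: 1, 2, 3, 4, 5

giving w = (1, 5, 3, 4, 2) via Δ²R.

2 SE-corners of the 5-cell Rothe diagram give Ess(w):

[(2, 4, 1), (4, 2, 1)]


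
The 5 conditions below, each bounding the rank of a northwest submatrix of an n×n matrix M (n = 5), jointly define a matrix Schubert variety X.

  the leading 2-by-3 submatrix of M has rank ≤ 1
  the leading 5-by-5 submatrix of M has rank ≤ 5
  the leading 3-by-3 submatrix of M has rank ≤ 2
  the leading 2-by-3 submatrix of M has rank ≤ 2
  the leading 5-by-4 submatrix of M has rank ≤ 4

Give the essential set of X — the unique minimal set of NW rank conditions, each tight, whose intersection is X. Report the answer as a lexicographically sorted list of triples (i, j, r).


Computing R[i][j] = min implied NW-rank bound (n=5, 5 conditions):

  R[1]: 1, 1, 1, 1, 1
  R[2]: 1, 1, 1, 2, 2
  R[3]: 1, 2, 2, 3, 3
  R[4]: 1, 2, 3, 4, 4
  R[5]: 1, 2, 3, 4, 5

giving w = (1, 4, 2, 3, 5) via Δ²R.

Rothe diagram D(w) (2 cells), 1 SE-corner (essential condition):

[(2, 3, 1)]


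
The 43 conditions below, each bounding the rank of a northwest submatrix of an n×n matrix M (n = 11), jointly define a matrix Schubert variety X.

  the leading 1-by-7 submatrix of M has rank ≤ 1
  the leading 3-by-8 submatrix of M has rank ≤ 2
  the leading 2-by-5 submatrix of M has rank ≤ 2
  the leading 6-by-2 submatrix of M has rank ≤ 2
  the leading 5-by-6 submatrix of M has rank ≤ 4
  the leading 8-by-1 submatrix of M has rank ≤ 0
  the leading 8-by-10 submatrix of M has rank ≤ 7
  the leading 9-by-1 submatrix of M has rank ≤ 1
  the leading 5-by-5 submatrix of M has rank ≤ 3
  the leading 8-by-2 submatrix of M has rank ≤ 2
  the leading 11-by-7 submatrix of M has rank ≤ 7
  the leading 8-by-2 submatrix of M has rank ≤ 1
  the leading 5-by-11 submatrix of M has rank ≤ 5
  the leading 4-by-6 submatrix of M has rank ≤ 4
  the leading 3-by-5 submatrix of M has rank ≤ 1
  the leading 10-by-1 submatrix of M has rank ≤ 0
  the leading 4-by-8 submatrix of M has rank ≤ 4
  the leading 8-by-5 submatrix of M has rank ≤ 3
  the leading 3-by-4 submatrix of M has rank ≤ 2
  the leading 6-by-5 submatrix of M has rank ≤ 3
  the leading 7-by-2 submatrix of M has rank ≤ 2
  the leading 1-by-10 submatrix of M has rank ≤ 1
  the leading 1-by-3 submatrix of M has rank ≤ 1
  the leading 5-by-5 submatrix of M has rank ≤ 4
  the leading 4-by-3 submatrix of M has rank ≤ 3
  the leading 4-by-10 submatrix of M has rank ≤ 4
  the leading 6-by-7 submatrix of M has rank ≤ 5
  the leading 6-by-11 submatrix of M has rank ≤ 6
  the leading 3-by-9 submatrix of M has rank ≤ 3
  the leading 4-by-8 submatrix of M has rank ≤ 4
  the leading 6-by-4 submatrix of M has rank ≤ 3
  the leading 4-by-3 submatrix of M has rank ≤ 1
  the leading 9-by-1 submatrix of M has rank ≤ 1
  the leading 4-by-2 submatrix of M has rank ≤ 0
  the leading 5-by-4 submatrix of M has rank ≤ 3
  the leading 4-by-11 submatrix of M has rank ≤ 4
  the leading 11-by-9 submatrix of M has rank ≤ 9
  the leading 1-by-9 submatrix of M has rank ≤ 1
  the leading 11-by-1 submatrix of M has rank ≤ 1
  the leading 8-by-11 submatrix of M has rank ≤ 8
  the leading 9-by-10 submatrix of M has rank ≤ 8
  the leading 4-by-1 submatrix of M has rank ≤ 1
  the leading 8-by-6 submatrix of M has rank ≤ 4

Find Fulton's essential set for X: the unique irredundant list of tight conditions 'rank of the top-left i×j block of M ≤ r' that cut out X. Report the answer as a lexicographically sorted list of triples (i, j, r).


Propagating the 43 rank bounds to every northwest block:

  i=1: 0  0  1  1  1  1  1  1  1  1  1
  i=2: 0  0  1  1  1  2  2  2  2  2  2
  i=3: 0  0  1  1  1  2  2  2  3  3  3
  i=4: 0  0  1  2  2  3  3  3  4  4  4
  i=5: 0  1  2  3  3  4  4  4  5  5  5
  i=6: 0  1  2  3  3  4  5  5  6  6  6
  i=7: 0  1  2  3  3  4  5  6  7  7  7
  i=8: 0  1  2  3  3  4  5  6  7  7  8
  i=9: 0  1  2  3  4  5  6  7  8  8  9
  i=10: 0  1  2  3  4  5  6  7  8  9  10
  i=11: 1  2  3  4  5  6  7  8  9  10  11

second differences of R give the permutation w = (3, 6, 9, 4, 2, 7, 8, 11, 5, 10, 1).

ℓ(w)=24; the 6 essential cells (i,j,r):

[(3, 5, 1), (3, 8, 2), (4, 2, 0), (8, 5, 3), (8, 10, 7), (10, 1, 0)]


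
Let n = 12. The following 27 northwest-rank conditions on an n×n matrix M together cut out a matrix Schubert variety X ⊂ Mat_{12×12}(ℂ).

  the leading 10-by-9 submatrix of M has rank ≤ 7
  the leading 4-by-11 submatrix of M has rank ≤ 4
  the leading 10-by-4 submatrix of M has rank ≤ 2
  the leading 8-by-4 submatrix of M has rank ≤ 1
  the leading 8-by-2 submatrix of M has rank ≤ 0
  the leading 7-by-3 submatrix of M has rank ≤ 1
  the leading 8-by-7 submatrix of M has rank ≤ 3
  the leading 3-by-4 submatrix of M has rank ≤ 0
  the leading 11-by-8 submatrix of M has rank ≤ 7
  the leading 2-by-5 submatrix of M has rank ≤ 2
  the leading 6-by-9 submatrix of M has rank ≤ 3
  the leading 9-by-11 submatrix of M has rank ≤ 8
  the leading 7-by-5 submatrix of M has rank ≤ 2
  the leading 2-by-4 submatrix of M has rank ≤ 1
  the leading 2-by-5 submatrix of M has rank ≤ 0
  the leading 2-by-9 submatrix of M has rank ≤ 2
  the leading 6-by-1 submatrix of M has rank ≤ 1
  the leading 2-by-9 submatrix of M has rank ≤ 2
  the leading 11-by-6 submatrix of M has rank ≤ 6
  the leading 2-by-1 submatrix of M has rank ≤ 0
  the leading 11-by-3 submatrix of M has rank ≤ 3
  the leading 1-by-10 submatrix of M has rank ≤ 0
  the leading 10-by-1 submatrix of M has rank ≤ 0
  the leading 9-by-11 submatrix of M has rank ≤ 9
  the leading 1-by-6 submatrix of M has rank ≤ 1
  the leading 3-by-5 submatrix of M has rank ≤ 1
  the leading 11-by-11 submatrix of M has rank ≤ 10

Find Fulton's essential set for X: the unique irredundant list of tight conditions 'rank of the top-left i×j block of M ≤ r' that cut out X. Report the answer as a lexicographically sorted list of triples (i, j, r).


The tightest implied rank at each (i,j), from the 27 conditions:

  row 1: 0, 0, 0, 0, 0, 0, 0, 0, 0, 0, 1, 1
  row 2: 0, 0, 0, 0, 0, 1, 1, 1, 1, 1, 2, 2
  row 3: 0, 0, 0, 0, 1, 2, 2, 2, 2, 2, 3, 3
  row 4: 0, 0, 1, 1, 2, 3, 3, 3, 3, 3, 4, 4
  row 5: 0, 0, 1, 1, 2, 3, 3, 3, 3, 4, 5, 5
  row 6: 0, 0, 1, 1, 2, 3, 3, 3, 3, 4, 5, 6
  row 7: 0, 0, 1, 1, 2, 3, 3, 4, 4, 5, 6, 7
  row 8: 0, 0, 1, 1, 2, 3, 3, 4, 5, 6, 7, 8
  row 9: 0, 1, 2, 2, 3, 4, 4, 5, 6, 7, 8, 9
  row 10: 0, 1, 2, 2, 3, 4, 5, 6, 7, 8, 9, 10
  row 11: 1, 2, 3, 3, 4, 5, 6, 7, 8, 9, 10, 11
  row 12: 1, 2, 3, 4, 5, 6, 7, 8, 9, 10, 11, 12

the unique w with this rank table is (11, 6, 5, 3, 10, 12, 8, 9, 2, 7, 1, 4).

D(w) has 44 cells with 9 SE-corners; essential set:

[(1, 10, 0), (2, 5, 0), (3, 4, 0), (6, 9, 3), (8, 2, 0), (8, 4, 1), (8, 7, 3), (10, 1, 0), (10, 4, 2)]


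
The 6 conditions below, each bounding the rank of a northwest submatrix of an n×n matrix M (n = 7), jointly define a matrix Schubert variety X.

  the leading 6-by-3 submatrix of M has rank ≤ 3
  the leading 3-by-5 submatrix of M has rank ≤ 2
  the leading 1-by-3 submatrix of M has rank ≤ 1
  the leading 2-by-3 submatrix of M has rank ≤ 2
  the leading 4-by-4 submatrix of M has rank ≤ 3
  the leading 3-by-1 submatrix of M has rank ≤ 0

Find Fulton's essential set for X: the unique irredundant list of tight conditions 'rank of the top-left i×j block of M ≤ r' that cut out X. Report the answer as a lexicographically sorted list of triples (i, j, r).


Rank table r_w(7×7) implied by the 6 constraints:

  row 1: 0 1 1 1 1 1 1
  row 2: 0 1 2 2 2 2 2
  row 3: 0 1 2 2 2 3 3
  row 4: 1 2 3 3 3 4 4
  row 5: 1 2 3 4 4 5 5
  row 6: 1 2 3 4 5 6 6
  row 7: 1 2 3 4 5 6 7

reading off 1-entries of Δ²R: w = (2, 3, 6, 1, 4, 5, 7).

2 SE-corners of the 5-cell Rothe diagram give Ess(w):

[(3, 1, 0), (3, 5, 2)]


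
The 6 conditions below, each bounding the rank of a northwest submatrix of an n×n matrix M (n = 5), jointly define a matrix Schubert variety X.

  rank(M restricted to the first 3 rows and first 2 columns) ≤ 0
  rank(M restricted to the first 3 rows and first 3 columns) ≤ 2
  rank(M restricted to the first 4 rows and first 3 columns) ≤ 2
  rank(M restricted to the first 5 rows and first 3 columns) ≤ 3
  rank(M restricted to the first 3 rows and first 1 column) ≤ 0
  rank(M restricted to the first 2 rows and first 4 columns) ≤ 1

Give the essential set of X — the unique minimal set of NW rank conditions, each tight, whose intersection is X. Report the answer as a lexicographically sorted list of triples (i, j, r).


Rank table r_w(5×5) implied by the 6 constraints:

  i=1: 0 0 1 1 1
  i=2: 0 0 1 1 2
  i=3: 0 0 1 2 3
  i=4: 1 1 2 3 4
  i=5: 1 2 3 4 5

so w = (3, 5, 4, 1, 2).

Fulton essential set (2 of the 7 Rothe cells):

[(2, 4, 1), (3, 2, 0)]


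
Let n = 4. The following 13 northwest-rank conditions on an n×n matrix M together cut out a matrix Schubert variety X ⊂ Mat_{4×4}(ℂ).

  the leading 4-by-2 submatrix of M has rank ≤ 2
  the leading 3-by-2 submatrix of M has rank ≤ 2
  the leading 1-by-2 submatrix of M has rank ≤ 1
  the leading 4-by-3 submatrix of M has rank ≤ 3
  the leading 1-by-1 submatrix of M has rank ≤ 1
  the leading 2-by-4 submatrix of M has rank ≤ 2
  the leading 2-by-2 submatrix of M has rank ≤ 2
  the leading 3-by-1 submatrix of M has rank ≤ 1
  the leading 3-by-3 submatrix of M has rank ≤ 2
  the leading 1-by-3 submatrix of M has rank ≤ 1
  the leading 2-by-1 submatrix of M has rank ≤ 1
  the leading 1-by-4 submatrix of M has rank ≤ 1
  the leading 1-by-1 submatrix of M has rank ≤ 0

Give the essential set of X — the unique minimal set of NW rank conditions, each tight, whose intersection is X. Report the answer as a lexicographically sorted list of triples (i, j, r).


Computing R[i][j] = min implied NW-rank bound (n=4, 13 conditions):

  R[1]: 0  1  1  1
  R[2]: 1  2  2  2
  R[3]: 1  2  2  3
  R[4]: 1  2  3  4

second differences of R give the permutation w = (2, 1, 4, 3).

D(w) has 2 cells with 2 SE-corners; essential set:

[(1, 1, 0), (3, 3, 2)]


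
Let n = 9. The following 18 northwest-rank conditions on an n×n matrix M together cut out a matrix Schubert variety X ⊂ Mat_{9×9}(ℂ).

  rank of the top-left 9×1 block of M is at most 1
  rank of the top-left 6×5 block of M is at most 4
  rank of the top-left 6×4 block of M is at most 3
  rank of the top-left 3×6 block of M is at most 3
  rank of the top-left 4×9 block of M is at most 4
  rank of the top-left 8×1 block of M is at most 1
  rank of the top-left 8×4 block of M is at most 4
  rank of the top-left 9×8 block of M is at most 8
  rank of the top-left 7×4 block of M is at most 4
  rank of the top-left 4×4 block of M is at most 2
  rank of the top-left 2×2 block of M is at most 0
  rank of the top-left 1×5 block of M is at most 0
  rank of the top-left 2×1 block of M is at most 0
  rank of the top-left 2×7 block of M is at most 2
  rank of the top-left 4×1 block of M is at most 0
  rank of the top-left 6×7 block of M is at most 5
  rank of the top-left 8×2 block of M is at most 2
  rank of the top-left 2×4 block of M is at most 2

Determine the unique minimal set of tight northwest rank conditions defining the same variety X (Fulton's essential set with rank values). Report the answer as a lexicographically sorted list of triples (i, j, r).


Reconstructing r_w from the 18 given conditions:

  row 1: 0  0  0  0  0  1  1  1  1
  row 2: 0  0  1  1  1  2  2  2  2
  row 3: 0  1  2  2  2  3  3  3  3
  row 4: 0  1  2  2  3  4  4  4  4
  row 5: 1  2  3  3  4  5  5  5  5
  row 6: 1  2  3  3  4  5  5  6  6
  row 7: 1  2  3  4  5  6  6  7  7
  row 8: 1  2  3  4  5  6  7  8  8
  row 9: 1  2  3  4  5  6  7  8  9

hence w(1..9) = (6, 3, 2, 5, 1, 8, 4, 7, 9).

Fulton essential set (6 of the 12 Rothe cells):

[(1, 5, 0), (2, 2, 0), (4, 1, 0), (4, 4, 2), (6, 4, 3), (6, 7, 5)]


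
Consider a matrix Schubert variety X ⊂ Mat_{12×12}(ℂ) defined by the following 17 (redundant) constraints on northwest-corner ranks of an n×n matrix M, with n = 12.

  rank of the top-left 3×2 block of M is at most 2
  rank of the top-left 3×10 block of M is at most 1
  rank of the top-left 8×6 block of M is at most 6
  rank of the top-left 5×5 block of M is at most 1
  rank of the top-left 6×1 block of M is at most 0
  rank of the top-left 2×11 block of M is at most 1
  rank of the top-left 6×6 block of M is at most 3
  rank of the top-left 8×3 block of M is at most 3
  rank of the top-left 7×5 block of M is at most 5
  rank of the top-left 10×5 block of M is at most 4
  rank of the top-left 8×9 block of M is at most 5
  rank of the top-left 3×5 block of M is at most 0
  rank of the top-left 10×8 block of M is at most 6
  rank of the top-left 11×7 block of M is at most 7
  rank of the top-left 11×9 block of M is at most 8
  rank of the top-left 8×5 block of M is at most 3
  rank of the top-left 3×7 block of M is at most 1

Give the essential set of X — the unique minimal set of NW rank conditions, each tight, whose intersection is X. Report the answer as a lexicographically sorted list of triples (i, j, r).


Recovering R(i,j) via the rank-extension bound from the 17 conditions:

  R[1]: 0  0  0  0  0  1  1  1  1  1  1  1
  R[2]: 0  0  0  0  0  1  1  1  1  1  1  2
  R[3]: 0  0  0  0  0  1  1  1  1  1  2  3
  R[4]: 0  1  1  1  1  2  2  2  2  2  3  4
  R[5]: 0  1  1  1  1  2  3  3  3  3  4  5
  R[6]: 0  1  2  2  2  3  4  4  4  4  5  6
  R[7]: 1  2  3  3  3  4  5  5  5  5  6  7
  R[8]: 1  2  3  3  3  4  5  5  5  6  7  8
  R[9]: 1  2  3  4  4  5  6  6  6  7  8  9
  R[10]: 1  2  3  4  4  5  6  6  7  8  9  10
  R[11]: 1  2  3  4  5  6  7  7  8  9  10  11
  R[12]: 1  2  3  4  5  6  7  8  9  10  11  12

reading off 1-entries of Δ²R: w = (6, 12, 11, 2, 7, 3, 1, 10, 4, 9, 5, 8).

D(w) has 36 cells with 9 SE-corners; essential set:

[(2, 11, 1), (3, 5, 0), (3, 10, 1), (5, 5, 1), (6, 1, 0), (8, 5, 3), (8, 9, 5), (10, 5, 4), (10, 8, 6)]


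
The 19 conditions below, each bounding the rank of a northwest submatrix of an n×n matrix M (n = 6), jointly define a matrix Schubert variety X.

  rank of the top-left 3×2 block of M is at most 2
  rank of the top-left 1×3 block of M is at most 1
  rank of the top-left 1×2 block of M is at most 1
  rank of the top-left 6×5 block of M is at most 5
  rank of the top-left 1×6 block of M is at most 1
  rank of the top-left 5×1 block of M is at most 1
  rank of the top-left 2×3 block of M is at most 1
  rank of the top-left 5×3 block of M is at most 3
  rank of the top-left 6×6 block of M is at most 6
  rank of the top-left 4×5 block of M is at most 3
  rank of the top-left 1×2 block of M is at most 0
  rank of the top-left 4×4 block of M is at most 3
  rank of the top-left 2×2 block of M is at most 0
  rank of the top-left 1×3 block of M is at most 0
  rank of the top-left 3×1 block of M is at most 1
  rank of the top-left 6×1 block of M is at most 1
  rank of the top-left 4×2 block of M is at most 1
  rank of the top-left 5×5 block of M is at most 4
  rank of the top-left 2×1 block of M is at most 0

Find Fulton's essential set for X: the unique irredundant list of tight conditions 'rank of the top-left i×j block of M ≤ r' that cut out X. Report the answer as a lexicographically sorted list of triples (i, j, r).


Computing R[i][j] = min implied NW-rank bound (n=6, 19 conditions):

  R[1]: 0 | 0 | 0 | 1 | 1 | 1
  R[2]: 0 | 0 | 1 | 2 | 2 | 2
  R[3]: 1 | 1 | 2 | 3 | 3 | 3
  R[4]: 1 | 1 | 2 | 3 | 3 | 4
  R[5]: 1 | 2 | 3 | 4 | 4 | 5
  R[6]: 1 | 2 | 3 | 4 | 5 | 6

so w = (4, 3, 1, 6, 2, 5).

ℓ(w)=7; the 4 essential cells (i,j,r):

[(1, 3, 0), (2, 2, 0), (4, 2, 1), (4, 5, 3)]


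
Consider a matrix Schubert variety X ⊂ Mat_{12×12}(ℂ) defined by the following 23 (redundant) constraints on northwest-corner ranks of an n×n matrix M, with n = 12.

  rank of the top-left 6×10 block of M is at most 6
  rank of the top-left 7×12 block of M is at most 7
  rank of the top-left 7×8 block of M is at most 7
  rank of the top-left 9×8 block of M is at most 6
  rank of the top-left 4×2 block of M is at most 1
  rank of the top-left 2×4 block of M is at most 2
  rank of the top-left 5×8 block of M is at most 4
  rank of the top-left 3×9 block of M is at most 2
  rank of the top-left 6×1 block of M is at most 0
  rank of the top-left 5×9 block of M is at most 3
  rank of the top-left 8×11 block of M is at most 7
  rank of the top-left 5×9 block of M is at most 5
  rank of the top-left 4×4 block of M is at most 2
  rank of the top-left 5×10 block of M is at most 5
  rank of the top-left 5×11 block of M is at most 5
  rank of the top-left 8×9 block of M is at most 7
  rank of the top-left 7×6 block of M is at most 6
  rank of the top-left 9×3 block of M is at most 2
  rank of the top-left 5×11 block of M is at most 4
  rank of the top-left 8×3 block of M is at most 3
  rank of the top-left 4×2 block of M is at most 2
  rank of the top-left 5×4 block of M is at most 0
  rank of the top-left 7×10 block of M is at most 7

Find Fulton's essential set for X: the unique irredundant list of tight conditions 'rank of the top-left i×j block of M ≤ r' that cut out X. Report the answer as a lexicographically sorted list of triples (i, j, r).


Rank table r_w(12×12) implied by the 23 constraints:

  i=1: 0 | 0 | 0 | 0 | 1 | 1 | 1 | 1 | 1 | 1 | 1 | 1
  i=2: 0 | 0 | 0 | 0 | 1 | 2 | 2 | 2 | 2 | 2 | 2 | 2
  i=3: 0 | 0 | 0 | 0 | 1 | 2 | 2 | 2 | 2 | 3 | 3 | 3
  i=4: 0 | 0 | 0 | 0 | 1 | 2 | 3 | 3 | 3 | 4 | 4 | 4
  i=5: 0 | 0 | 0 | 0 | 1 | 2 | 3 | 3 | 3 | 4 | 4 | 5
  i=6: 0 | 1 | 1 | 1 | 2 | 3 | 4 | 4 | 4 | 5 | 5 | 6
  i=7: 1 | 2 | 2 | 2 | 3 | 4 | 5 | 5 | 5 | 6 | 6 | 7
  i=8: 1 | 2 | 2 | 3 | 4 | 5 | 6 | 6 | 6 | 7 | 7 | 8
  i=9: 1 | 2 | 2 | 3 | 4 | 5 | 6 | 6 | 7 | 8 | 8 | 9
  i=10: 1 | 2 | 3 | 4 | 5 | 6 | 7 | 7 | 8 | 9 | 9 | 10
  i=11: 1 | 2 | 3 | 4 | 5 | 6 | 7 | 8 | 9 | 10 | 10 | 11
  i=12: 1 | 2 | 3 | 4 | 5 | 6 | 7 | 8 | 9 | 10 | 11 | 12

hence w(1..12) = (5, 6, 10, 7, 12, 2, 1, 4, 9, 3, 8, 11).

D(w) has 30 cells with 7 SE-corners; essential set:

[(3, 9, 2), (5, 4, 0), (5, 9, 3), (5, 11, 4), (6, 1, 0), (9, 3, 2), (9, 8, 6)]


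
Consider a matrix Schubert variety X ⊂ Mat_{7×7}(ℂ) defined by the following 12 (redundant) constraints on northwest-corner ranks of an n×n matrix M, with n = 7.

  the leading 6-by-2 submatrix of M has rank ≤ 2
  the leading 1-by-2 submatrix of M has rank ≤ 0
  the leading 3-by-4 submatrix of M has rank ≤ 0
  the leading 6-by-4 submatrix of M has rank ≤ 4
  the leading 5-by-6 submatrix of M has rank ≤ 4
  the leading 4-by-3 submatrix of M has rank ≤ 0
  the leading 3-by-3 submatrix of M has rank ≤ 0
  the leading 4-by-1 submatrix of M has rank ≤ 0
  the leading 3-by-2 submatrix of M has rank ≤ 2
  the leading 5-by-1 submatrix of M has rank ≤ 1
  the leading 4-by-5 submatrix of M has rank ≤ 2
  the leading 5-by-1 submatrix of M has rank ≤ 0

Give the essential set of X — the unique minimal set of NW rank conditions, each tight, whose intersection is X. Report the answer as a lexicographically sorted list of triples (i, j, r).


Propagating the 12 rank bounds to every northwest block:

  row 1: 0, 0, 0, 0, 1, 1, 1
  row 2: 0, 0, 0, 0, 1, 2, 2
  row 3: 0, 0, 0, 0, 1, 2, 3
  row 4: 0, 0, 0, 1, 2, 3, 4
  row 5: 0, 1, 1, 2, 3, 4, 5
  row 6: 1, 2, 2, 3, 4, 5, 6
  row 7: 1, 2, 3, 4, 5, 6, 7

so w = (5, 6, 7, 4, 2, 1, 3).

ℓ(w)=16; the 3 essential cells (i,j,r):

[(3, 4, 0), (4, 3, 0), (5, 1, 0)]


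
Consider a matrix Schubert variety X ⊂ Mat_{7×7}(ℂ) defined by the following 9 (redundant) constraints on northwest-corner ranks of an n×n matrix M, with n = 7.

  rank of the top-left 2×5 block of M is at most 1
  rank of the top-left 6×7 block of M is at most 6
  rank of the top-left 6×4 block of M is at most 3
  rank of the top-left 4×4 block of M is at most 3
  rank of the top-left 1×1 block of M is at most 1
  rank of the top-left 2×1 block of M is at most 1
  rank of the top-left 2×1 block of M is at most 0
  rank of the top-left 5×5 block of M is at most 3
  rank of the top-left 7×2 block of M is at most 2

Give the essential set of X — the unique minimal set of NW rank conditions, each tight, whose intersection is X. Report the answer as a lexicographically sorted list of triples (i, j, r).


Propagating the 9 rank bounds to every northwest block:

  row 1: 0  1  1  1  1  1  1
  row 2: 0  1  1  1  1  2  2
  row 3: 1  2  2  2  2  3  3
  row 4: 1  2  3  3  3  4  4
  row 5: 1  2  3  3  3  4  5
  row 6: 1  2  3  3  4  5  6
  row 7: 1  2  3  4  5  6  7

the unique w with this rank table is (2, 6, 1, 3, 7, 5, 4).

Rothe diagram D(w) (8 cells), 4 SE-corners (essential conditions):

[(2, 1, 0), (2, 5, 1), (5, 5, 3), (6, 4, 3)]


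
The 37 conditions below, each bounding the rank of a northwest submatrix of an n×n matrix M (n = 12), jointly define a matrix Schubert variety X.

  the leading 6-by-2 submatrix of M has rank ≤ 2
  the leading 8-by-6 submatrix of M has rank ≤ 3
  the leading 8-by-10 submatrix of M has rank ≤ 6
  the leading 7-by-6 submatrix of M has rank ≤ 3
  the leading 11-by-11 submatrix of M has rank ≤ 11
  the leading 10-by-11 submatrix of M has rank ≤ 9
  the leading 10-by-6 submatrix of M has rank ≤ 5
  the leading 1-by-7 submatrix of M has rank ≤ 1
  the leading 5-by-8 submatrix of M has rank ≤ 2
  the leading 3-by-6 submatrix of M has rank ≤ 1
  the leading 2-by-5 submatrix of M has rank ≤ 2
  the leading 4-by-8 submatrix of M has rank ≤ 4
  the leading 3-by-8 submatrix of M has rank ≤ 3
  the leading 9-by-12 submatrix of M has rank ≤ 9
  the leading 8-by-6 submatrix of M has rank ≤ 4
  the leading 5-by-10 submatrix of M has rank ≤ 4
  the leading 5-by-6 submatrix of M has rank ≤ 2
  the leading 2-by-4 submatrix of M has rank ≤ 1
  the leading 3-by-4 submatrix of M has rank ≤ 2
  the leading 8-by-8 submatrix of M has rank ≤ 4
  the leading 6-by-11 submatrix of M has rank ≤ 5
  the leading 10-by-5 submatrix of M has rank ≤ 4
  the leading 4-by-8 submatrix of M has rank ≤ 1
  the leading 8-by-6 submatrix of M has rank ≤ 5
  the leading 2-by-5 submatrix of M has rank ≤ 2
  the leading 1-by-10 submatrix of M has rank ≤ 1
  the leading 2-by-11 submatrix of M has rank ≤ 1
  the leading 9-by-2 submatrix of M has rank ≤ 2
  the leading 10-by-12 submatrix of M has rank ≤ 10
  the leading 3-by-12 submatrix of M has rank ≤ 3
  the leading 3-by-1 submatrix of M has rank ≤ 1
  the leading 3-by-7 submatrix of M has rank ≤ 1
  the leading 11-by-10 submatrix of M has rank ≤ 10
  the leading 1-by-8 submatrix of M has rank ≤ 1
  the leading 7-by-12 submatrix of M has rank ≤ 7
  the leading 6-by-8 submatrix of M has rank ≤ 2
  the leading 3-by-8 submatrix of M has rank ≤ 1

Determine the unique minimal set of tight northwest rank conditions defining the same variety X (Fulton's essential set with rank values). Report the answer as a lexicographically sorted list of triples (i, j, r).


Recovering R(i,j) via the rank-extension bound from the 37 conditions:

  i=1: 1, 1, 1, 1, 1, 1, 1, 1, 1, 1, 1, 1
  i=2: 1, 1, 1, 1, 1, 1, 1, 1, 1, 1, 1, 2
  i=3: 1, 1, 1, 1, 1, 1, 1, 1, 2, 2, 2, 3
  i=4: 1, 1, 1, 1, 1, 1, 1, 1, 2, 3, 3, 4
  i=5: 1, 2, 2, 2, 2, 2, 2, 2, 3, 4, 4, 5
  i=6: 1, 2, 2, 2, 2, 2, 2, 2, 3, 4, 5, 6
  i=7: 1, 2, 3, 3, 3, 3, 3, 3, 4, 5, 6, 7
  i=8: 1, 2, 3, 3, 3, 3, 4, 4, 5, 6, 7, 8
  i=9: 1, 2, 3, 4, 4, 4, 5, 5, 6, 7, 8, 9
  i=10: 1, 2, 3, 4, 4, 5, 6, 6, 7, 8, 9, 10
  i=11: 1, 2, 3, 4, 5, 6, 7, 7, 8, 9, 10, 11
  i=12: 1, 2, 3, 4, 5, 6, 7, 8, 9, 10, 11, 12

second differences of R give the permutation w = (1, 12, 9, 10, 2, 11, 3, 7, 4, 6, 5, 8).

5 SE-corners of the 34-cell Rothe diagram give Ess(w):

[(2, 11, 1), (4, 8, 1), (6, 8, 2), (8, 6, 3), (10, 5, 4)]
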